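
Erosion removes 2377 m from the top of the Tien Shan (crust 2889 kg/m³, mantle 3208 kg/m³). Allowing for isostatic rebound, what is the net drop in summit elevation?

Rebound u = e ρ_c/ρ_m = 2377 m × 2889/3208 = 2141 m.
Net surface drop = e − u = 2377 m − 2141 m = e (ρ_m − ρ_c)/ρ_m = 236 m.

236 m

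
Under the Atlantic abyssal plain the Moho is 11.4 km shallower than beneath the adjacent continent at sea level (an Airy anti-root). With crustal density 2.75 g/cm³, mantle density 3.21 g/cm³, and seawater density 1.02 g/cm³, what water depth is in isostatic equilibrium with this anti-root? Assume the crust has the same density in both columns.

3.03 km

Replacing a thickness d of crust by seawater at the top must be balanced by replacing crust with mantle at the base: d (ρ_c − ρ_w) = a (ρ_m − ρ_c).
d = a (ρ_m − ρ_c)/(ρ_c − ρ_w) = 11.4 km × 0.46/1.73 = 3.03 km.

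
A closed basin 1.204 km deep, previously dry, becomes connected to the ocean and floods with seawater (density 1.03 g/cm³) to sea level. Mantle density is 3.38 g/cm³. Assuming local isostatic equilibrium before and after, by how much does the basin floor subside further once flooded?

0.528 km

After flooding the water column is d + s deep. Its weight must equal the weight of mantle displaced by the extra subsidence s: (d + s) ρ_w = s ρ_m.
s = d ρ_w / (ρ_m − ρ_w) = 1.204 km × 1.03/(3.38 − 1.03) = 0.528 km.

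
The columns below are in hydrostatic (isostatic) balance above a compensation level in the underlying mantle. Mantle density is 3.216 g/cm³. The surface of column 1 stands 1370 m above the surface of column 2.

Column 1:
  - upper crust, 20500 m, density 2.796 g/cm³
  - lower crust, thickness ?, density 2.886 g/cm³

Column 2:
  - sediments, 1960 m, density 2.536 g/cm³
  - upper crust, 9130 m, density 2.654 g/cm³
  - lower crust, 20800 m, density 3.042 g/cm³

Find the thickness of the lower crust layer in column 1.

17800 m

Take the compensation level at the base of the deeper column (depth z_c below the surface of column 1) and equate Σ ρ_i t_i down to z_c; mantle fills any gap and the z_c terms cancel.
Column 1: 20500×2.796 + x×2.886 + (z_c − 20500 − x)×3.216
Column 2: 1370×0 + 1960×2.536 + 9130×2.654 + 20800×3.042 + (z_c − 1370 − 31890)×3.216
The z_c×3.216 term appears on both sides and cancels. Collect the known terms of each column as K = Σ(ρt)_known − 3.216 × (depth of known layers): K_1 = 57318 − 3.216×20500 = −8610; K_2 = 92475.18 − 3.216×(1370 + 31890) = −14488.98.
Balance: K_1 − x×(3.216 − 2.886) = K_2, so x = (K_1 − K_2)/(3.216 − 2.886) = 5878.98/0.33 = 17800 m.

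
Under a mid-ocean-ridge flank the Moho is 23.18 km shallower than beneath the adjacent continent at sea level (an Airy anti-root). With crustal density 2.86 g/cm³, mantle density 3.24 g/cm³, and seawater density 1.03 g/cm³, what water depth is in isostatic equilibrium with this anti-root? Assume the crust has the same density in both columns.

Replacing a thickness d of crust by seawater at the top must be balanced by replacing crust with mantle at the base: d (ρ_c − ρ_w) = a (ρ_m − ρ_c).
d = a (ρ_m − ρ_c)/(ρ_c − ρ_w) = 23.18 km × 0.38/1.83 = 4.81 km.

4.81 km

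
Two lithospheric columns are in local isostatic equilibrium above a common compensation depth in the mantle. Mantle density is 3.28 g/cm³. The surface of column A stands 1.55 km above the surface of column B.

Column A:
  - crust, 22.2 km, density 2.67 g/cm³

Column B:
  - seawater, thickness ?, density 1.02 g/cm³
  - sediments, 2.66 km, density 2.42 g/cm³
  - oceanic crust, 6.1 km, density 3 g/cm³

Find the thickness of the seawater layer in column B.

1.97 km

Take the compensation level at the base of the deeper column (depth z_c below the surface of column A) and equate Σ ρ_i t_i down to z_c; mantle fills any gap and the z_c terms cancel.
Column A: 22.2×2.67 + (z_c − 22.2)×3.28
Column B: 1.55×0 + x×1.02 + 2.66×2.42 + 6.1×3 + (z_c − 1.55 − 8.76 − x)×3.28
The z_c×3.28 term appears on both sides and cancels. Collect the known terms of each column as K = Σ(ρt)_known − 3.28 × (depth of known layers): K_A = 59.274 − 3.28×22.2 = −13.542; K_B = 24.7372 − 3.28×(1.55 + 8.76) = −9.0796.
Balance: K_A = K_B − x×(3.28 − 1.02), so x = (K_B − K_A)/(3.28 − 1.02) = 4.4624/2.26 = 1.97 km.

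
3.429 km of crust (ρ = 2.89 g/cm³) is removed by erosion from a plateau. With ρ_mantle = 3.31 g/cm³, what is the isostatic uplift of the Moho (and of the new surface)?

Unloading: uplift u = e ρ_c/ρ_m = 3.429 km × 2.89/3.31 = 2.99 km.

2.99 km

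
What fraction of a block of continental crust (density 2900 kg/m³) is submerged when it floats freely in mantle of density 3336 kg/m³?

86.9%

Submerged fraction = ρ_obj/ρ_fluid = 2900/3336 = 86.9%.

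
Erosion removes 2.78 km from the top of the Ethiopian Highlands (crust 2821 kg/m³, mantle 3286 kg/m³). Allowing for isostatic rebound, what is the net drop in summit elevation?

0.393 km

Rebound u = e ρ_c/ρ_m = 2.78 km × 2821/3286 = 2.387 km.
Net surface drop = e − u = 2.78 km − 2.387 km = e (ρ_m − ρ_c)/ρ_m = 0.393 km.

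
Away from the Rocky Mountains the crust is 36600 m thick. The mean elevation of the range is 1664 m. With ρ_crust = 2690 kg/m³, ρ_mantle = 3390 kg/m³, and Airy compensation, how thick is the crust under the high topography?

44700 m

Root depth r = h ρ_c / (ρ_m − ρ_c) = 1664 m × 2690 / 700 = 6395 m.
Total thickness = T + h + r = 36600 m + 1664 m + 6395 m = 44700 m.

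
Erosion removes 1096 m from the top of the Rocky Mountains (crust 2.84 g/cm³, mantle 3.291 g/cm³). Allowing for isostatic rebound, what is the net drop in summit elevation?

Rebound u = e ρ_c/ρ_m = 1096 m × 2.84/3.291 = 945.8 m.
Net surface drop = e − u = 1096 m − 945.8 m = e (ρ_m − ρ_c)/ρ_m = 150 m.

150 m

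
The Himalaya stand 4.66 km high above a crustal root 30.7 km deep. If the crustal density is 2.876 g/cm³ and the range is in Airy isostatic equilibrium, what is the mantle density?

Airy balance: ρ_c h = (ρ_m − ρ_c) r → ρ_m = ρ_c (1 + h/r).
ρ_m = 2.876 × (1 + 4.66 km/30.7 km) = 3.31 g/cm³.

3.31 g/cm³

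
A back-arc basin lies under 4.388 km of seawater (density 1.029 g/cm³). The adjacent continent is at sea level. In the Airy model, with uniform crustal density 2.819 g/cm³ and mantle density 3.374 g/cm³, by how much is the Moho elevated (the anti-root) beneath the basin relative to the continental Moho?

Equating mass per unit area of the two columns: replacing crust with seawater at the top is compensated by replacing crust with mantle at the base: d (ρ_c − ρ_w) = a (ρ_m − ρ_c).
a = d (ρ_c − ρ_w)/(ρ_m − ρ_c) = 4.388 km × 1.79/0.555 = 14.2 km.

14.2 km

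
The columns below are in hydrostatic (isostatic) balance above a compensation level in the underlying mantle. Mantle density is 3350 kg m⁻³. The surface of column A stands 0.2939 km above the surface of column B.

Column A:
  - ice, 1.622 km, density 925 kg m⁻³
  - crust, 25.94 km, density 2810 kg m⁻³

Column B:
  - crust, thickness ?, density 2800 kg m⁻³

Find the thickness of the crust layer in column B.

30.8 km

Take the compensation level at the base of the deeper column (depth z_c below the surface of column A) and equate Σ ρ_i t_i down to z_c; mantle fills any gap and the z_c terms cancel.
Column A: 1.622×925 + 25.94×2810 + (z_c − 27.562)×3350
Column B: 0.2939×0 + x×2800 + (z_c − 0.2939 − 0 − x)×3350
The z_c×3350 term appears on both sides and cancels. Collect the known terms of each column as K = Σ(ρt)_known − 3350 × (depth of known layers): K_A = 74391.75 − 3350×27.562 = −17940.95; K_B = 0 − 3350×(0.2939 + 0) = −984.565.
Balance: K_A = K_B − x×(3350 − 2800), so x = (K_B − K_A)/(3350 − 2800) = 16956.4/550 = 30.8 km.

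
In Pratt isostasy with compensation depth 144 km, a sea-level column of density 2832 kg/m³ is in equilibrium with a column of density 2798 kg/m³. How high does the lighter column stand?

ρ_ref D = ρ (D + h) → h = D (ρ_ref − ρ)/ρ.
h = 144 km × (2832 − 2798)/2798 = 1.75 km.

1.75 km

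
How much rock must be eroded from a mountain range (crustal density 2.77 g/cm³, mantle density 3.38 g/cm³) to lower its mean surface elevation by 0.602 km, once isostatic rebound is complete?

3.34 km

Net drop Δ = e − u = e − e ρ_c/ρ_m = e (ρ_m − ρ_c)/ρ_m.
e = Δ ρ_m/(ρ_m − ρ_c) = 0.602 km × 3.38/0.61 = 3.34 km.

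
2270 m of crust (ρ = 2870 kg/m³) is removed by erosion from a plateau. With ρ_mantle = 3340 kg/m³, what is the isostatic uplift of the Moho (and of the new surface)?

Unloading: uplift u = e ρ_c/ρ_m = 2270 m × 2870/3340 = 1950 m.

1950 m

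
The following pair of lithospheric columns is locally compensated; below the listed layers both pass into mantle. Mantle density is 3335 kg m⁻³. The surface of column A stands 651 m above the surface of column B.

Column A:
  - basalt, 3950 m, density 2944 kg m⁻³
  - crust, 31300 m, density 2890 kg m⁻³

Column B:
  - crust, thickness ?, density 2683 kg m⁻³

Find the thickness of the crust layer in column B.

Take the compensation level at the base of the deeper column (depth z_c below the surface of column A) and equate Σ ρ_i t_i down to z_c; mantle fills any gap and the z_c terms cancel.
Column A: 3950×2944 + 31300×2890 + (z_c − 35250)×3335
Column B: 651×0 + x×2683 + (z_c − 651 − 0 − x)×3335
The z_c×3335 term appears on both sides and cancels. Collect the known terms of each column as K = Σ(ρt)_known − 3335 × (depth of known layers): K_A = 102085800 − 3335×35250 = −15472950; K_B = 0 − 3335×(651 + 0) = −2171085.
Balance: K_A = K_B − x×(3335 − 2683), so x = (K_B − K_A)/(3335 − 2683) = 13301900/652 = 20400 m.

20400 m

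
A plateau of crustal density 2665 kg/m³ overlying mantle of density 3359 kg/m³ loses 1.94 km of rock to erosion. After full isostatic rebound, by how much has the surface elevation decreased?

0.401 km

Rebound u = e ρ_c/ρ_m = 1.94 km × 2665/3359 = 1.539 km.
Net surface drop = e − u = 1.94 km − 1.539 km = e (ρ_m − ρ_c)/ρ_m = 0.401 km.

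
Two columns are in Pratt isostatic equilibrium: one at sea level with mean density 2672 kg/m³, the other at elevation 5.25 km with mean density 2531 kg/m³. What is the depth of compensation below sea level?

94.2 km

ρ_ref D = ρ (D + h) → D (ρ_ref − ρ) = ρ h.
D = ρ h/(ρ_ref − ρ) = 2531 × 5.25 km/(2672 − 2531) = 94.2 km.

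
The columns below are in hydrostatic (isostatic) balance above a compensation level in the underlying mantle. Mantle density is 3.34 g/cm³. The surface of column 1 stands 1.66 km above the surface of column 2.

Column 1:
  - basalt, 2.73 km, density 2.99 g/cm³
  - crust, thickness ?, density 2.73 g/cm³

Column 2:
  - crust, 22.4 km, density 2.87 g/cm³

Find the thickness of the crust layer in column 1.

Take the compensation level at the base of the deeper column (depth z_c below the surface of column 1) and equate Σ ρ_i t_i down to z_c; mantle fills any gap and the z_c terms cancel.
Column 1: 2.73×2.99 + x×2.73 + (z_c − 2.73 − x)×3.34
Column 2: 1.66×0 + 22.4×2.87 + (z_c − 1.66 − 22.4)×3.34
The z_c×3.34 term appears on both sides and cancels. Collect the known terms of each column as K = Σ(ρt)_known − 3.34 × (depth of known layers): K_1 = 8.1627 − 3.34×2.73 = −0.9555; K_2 = 64.288 − 3.34×(1.66 + 22.4) = −16.0724.
Balance: K_1 − x×(3.34 − 2.73) = K_2, so x = (K_1 − K_2)/(3.34 − 2.73) = 15.1169/0.61 = 24.8 km.

24.8 km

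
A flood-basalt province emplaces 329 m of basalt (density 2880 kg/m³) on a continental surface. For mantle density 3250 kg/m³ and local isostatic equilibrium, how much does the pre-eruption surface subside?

Subaerial loading: s = t ρ_load / ρ_m.
s = 329 m × 2880/3250 = 292 m.

292 m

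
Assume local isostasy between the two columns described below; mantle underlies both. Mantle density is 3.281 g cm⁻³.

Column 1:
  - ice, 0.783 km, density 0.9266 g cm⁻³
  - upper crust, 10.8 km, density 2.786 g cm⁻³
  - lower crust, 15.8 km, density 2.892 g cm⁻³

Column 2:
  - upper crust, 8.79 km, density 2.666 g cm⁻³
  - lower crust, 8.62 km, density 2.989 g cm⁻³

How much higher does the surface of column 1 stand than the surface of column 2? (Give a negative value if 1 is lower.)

For any compensation level in the mantle, the mantle terms cancel and isostasy reduces to e = (Σt_1 − Σt_2) − (Σ(ρt)_1 − Σ(ρt)_2) / ρ_m.
Σt_1 = 27.383 km; Σt_2 = 17.41 km; Σ(ρt)_1 = 76.5079278; Σ(ρt)_2 = 49.19932 (in km·g cm⁻³).
e = (27.383 − 17.41) − (76.5079278 − 49.19932) / 3.281 = 1.65 km.

1.65 km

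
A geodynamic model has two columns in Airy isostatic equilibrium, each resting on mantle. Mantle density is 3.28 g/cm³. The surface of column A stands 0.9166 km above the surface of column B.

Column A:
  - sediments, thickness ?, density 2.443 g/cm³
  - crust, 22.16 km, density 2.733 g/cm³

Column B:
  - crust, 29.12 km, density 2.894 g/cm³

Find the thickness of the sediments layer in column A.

2.54 km

Take the compensation level at the base of the deeper column (depth z_c below the surface of column A) and equate Σ ρ_i t_i down to z_c; mantle fills any gap and the z_c terms cancel.
Column A: x×2.443 + 22.16×2.733 + (z_c − 22.16 − x)×3.28
Column B: 0.9166×0 + 29.12×2.894 + (z_c − 0.9166 − 29.12)×3.28
The z_c×3.28 term appears on both sides and cancels. Collect the known terms of each column as K = Σ(ρt)_known − 3.28 × (depth of known layers): K_A = 60.56328 − 3.28×22.16 = −12.12152; K_B = 84.27328 − 3.28×(0.9166 + 29.12) = −14.246768.
Balance: K_A − x×(3.28 − 2.443) = K_B, so x = (K_A − K_B)/(3.28 − 2.443) = 2.12525/0.837 = 2.54 km.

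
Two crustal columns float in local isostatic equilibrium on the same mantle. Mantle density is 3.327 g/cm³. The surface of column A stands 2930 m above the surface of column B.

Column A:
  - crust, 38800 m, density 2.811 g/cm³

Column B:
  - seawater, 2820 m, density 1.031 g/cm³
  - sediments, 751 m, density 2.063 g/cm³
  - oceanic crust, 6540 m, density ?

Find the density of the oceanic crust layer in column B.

2.89 g/cm³

Take the compensation level at the base of the deeper column (depth z_c below the surface of column A) and equate Σ ρ_i t_i down to z_c; mantle fills any gap and the z_c terms cancel.
Column A: 38800×2.811 + (z_c − 38800)×3.327
Column B: 2930×0 + 2820×1.031 + 751×2.063 + 6540×ρ + (z_c − 2930 − 10111)×3.327
The z_c×3.327 term appears on both sides and cancels. Collect the known terms of each column as K = Σ(ρt)_known − 3.327 × (depth of known layers): K_A = 109066.8 − 3.327×38800 = −20020.8; K_B = 4456.733 − 3.327×(2930 + 10111) = −38930.674.
Balance: K_A = K_B + 6540×ρ, so ρ = (K_A − K_B)/6540 = 18909.9/6540 = 2.89 g/cm³.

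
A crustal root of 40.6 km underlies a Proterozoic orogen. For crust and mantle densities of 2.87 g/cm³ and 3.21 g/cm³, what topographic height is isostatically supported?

4.81 km

Balancing pressure at the compensation depth: ρ_c h = (ρ_m − ρ_c) r.
h = r (ρ_m − ρ_c) / ρ_c = 40.6 km × (3.21 − 2.87) / 2.87 = 4.81 km.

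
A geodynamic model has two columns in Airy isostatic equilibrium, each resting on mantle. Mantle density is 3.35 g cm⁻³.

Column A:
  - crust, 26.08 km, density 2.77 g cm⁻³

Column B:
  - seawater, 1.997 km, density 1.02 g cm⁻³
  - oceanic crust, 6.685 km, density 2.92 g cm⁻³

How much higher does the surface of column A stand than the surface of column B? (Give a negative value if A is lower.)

2.27 km

For any compensation level in the mantle, the mantle terms cancel and isostasy reduces to e = (Σt_A − Σt_B) − (Σ(ρt)_A − Σ(ρt)_B) / ρ_m.
Σt_A = 26.08 km; Σt_B = 8.682 km; Σ(ρt)_A = 72.2416; Σ(ρt)_B = 21.55714 (in km·g cm⁻³).
e = (26.08 − 8.682) − (72.2416 − 21.55714) / 3.35 = 2.27 km.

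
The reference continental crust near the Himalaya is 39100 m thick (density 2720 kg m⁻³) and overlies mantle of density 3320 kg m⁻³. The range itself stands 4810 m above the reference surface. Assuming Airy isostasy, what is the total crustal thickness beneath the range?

Root depth r = h ρ_c / (ρ_m − ρ_c) = 4810 m × 2720 / 600 = 21810 m.
Total thickness = T + h + r = 39100 m + 4810 m + 21810 m = 65700 m.

65700 m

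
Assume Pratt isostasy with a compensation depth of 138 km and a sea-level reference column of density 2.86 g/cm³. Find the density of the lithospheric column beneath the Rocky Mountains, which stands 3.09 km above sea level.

2.8 g/cm³

Pratt balance: ρ_ref D = ρ (D + h).
ρ = ρ_ref D/(D + h) = 2.86 × 138 km/(138 km + 3.09 km) = 2.8 g/cm³.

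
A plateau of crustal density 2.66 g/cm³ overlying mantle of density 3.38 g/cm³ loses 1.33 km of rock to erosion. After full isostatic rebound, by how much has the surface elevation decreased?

Rebound u = e ρ_c/ρ_m = 1.33 km × 2.66/3.38 = 1.047 km.
Net surface drop = e − u = 1.33 km − 1.047 km = e (ρ_m − ρ_c)/ρ_m = 0.283 km.

0.283 km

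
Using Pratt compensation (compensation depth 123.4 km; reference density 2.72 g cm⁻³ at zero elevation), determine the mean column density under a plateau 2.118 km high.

Pratt balance: ρ_ref D = ρ (D + h).
ρ = ρ_ref D/(D + h) = 2.72 × 123.4 km/(123.4 km + 2.118 km) = 2.67 g cm⁻³.

2.67 g cm⁻³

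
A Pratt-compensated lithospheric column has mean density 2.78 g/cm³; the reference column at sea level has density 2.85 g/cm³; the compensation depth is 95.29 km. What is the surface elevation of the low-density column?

2.4 km

ρ_ref D = ρ (D + h) → h = D (ρ_ref − ρ)/ρ.
h = 95.29 km × (2.85 − 2.78)/2.78 = 2.4 km.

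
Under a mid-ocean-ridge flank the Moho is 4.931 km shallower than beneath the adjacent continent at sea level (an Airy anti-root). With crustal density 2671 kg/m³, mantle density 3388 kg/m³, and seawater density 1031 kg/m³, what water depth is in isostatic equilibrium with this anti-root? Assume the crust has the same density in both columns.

Replacing a thickness d of crust by seawater at the top must be balanced by replacing crust with mantle at the base: d (ρ_c − ρ_w) = a (ρ_m − ρ_c).
d = a (ρ_m − ρ_c)/(ρ_c − ρ_w) = 4.931 km × 717/1640 = 2.16 km.

2.16 km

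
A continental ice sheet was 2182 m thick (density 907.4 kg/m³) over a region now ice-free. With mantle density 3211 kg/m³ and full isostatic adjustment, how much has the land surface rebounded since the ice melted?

Removing the load lets mantle flow back in; uplift u satisfies ρ_ice t = ρ_m u.
u = t ρ_ice/ρ_m = 2182 m × 907.4/3211 = 617 m.

617 m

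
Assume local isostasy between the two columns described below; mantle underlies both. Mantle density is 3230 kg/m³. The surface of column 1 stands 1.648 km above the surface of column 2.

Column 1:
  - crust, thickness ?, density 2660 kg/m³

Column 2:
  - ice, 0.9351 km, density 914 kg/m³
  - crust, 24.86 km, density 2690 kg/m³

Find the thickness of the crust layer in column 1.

Take the compensation level at the base of the deeper column (depth z_c below the surface of column 1) and equate Σ ρ_i t_i down to z_c; mantle fills any gap and the z_c terms cancel.
Column 1: x×2660 + (z_c − 0 − x)×3230
Column 2: 1.648×0 + 0.9351×914 + 24.86×2690 + (z_c − 1.648 − 25.7951)×3230
The z_c×3230 term appears on both sides and cancels. Collect the known terms of each column as K = Σ(ρt)_known − 3230 × (depth of known layers): K_1 = 0 − 3230×0 = 0; K_2 = 67728.0814 − 3230×(1.648 + 25.7951) = −20913.1316.
Balance: K_1 − x×(3230 − 2660) = K_2, so x = (K_1 − K_2)/(3230 − 2660) = 20913.1/570 = 36.7 km.

36.7 km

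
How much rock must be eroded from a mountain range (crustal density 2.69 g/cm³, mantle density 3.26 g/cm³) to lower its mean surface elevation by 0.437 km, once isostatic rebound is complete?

Net drop Δ = e − u = e − e ρ_c/ρ_m = e (ρ_m − ρ_c)/ρ_m.
e = Δ ρ_m/(ρ_m − ρ_c) = 0.437 km × 3.26/0.57 = 2.5 km.

2.5 km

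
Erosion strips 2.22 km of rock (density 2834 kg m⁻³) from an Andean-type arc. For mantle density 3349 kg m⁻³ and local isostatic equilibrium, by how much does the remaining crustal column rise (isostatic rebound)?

1.88 km

Unloading: uplift u = e ρ_c/ρ_m = 2.22 km × 2834/3349 = 1.88 km.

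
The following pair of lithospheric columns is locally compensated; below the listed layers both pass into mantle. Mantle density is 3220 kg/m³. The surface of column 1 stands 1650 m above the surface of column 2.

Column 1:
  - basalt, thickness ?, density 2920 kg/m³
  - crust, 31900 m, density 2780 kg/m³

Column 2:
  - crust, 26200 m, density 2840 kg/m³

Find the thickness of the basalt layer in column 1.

4110 m

Take the compensation level at the base of the deeper column (depth z_c below the surface of column 1) and equate Σ ρ_i t_i down to z_c; mantle fills any gap and the z_c terms cancel.
Column 1: x×2920 + 31900×2780 + (z_c − 31900 − x)×3220
Column 2: 1650×0 + 26200×2840 + (z_c − 1650 − 26200)×3220
The z_c×3220 term appears on both sides and cancels. Collect the known terms of each column as K = Σ(ρt)_known − 3220 × (depth of known layers): K_1 = 88682000 − 3220×31900 = −14036000; K_2 = 74408000 − 3220×(1650 + 26200) = −15269000.
Balance: K_1 − x×(3220 − 2920) = K_2, so x = (K_1 − K_2)/(3220 − 2920) = 1233000/300 = 4110 m.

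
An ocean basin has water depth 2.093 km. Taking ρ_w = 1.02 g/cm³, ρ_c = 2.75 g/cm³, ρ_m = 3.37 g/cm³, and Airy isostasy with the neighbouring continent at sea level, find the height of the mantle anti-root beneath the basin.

Isostatic balance requires: replacing crust with seawater at the top is compensated by replacing crust with mantle at the base: d (ρ_c − ρ_w) = a (ρ_m − ρ_c).
a = d (ρ_c − ρ_w)/(ρ_m − ρ_c) = 2.093 km × 1.73/0.62 = 5.84 km.

5.84 km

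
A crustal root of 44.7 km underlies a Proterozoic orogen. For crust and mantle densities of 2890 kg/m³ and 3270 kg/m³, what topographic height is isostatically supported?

5.88 km

In Airy isostatic equilibrium: ρ_c h = (ρ_m − ρ_c) r.
h = r (ρ_m − ρ_c) / ρ_c = 44.7 km × (3270 − 2890) / 2890 = 5.88 km.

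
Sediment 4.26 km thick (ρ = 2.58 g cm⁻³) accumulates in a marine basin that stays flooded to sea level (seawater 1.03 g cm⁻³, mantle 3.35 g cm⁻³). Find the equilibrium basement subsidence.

2.85 km

Submarine loading: the sediment displaces seawater, and the subsidence is in turn flooded, so s (ρ_m − ρ_w) = t (ρ_sed − ρ_w).
s = 4.26 km × (2.58 − 1.03) / (3.35 − 1.03) = 2.85 km.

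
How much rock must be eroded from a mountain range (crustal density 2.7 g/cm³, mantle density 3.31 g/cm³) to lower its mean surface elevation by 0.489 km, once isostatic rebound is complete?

Net drop Δ = e − u = e − e ρ_c/ρ_m = e (ρ_m − ρ_c)/ρ_m.
e = Δ ρ_m/(ρ_m − ρ_c) = 0.489 km × 3.31/0.61 = 2.65 km.

2.65 km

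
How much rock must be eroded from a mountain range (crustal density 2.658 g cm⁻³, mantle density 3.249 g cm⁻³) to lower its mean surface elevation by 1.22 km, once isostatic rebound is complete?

Net drop Δ = e − u = e − e ρ_c/ρ_m = e (ρ_m − ρ_c)/ρ_m.
e = Δ ρ_m/(ρ_m − ρ_c) = 1.22 km × 3.249/0.591 = 6.71 km.

6.71 km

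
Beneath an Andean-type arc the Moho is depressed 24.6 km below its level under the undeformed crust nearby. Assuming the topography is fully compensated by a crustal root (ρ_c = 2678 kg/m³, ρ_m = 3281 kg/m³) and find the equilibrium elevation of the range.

5.54 km

By Archimedes' principle applied to the lithosphere: ρ_c h = (ρ_m − ρ_c) r.
h = r (ρ_m − ρ_c) / ρ_c = 24.6 km × (3281 − 2678) / 2678 = 5.54 km.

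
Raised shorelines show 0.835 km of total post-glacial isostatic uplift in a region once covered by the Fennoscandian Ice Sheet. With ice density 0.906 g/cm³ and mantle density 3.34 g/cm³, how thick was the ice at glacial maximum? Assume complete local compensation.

u = t ρ_ice/ρ_m → t = u ρ_m/ρ_ice = 0.835 km × 3.34/0.906 = 3.08 km.

3.08 km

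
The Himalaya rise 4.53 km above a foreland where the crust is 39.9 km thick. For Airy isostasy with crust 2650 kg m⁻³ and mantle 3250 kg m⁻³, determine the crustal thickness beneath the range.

Root depth r = h ρ_c / (ρ_m − ρ_c) = 4.53 km × 2650 / 600 = 20.01 km.
Total thickness = T + h + r = 39.9 km + 4.53 km + 20.01 km = 64.4 km.

64.4 km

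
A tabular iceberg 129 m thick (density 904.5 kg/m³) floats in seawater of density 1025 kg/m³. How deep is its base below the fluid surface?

114 m

Draft d = t ρ_obj/ρ_fluid = 129 m × 904.5/1025 = 114 m.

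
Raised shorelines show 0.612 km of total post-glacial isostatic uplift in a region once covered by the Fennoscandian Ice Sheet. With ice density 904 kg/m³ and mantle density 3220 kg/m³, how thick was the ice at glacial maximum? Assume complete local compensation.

2.18 km

u = t ρ_ice/ρ_m → t = u ρ_m/ρ_ice = 0.612 km × 3220/904 = 2.18 km.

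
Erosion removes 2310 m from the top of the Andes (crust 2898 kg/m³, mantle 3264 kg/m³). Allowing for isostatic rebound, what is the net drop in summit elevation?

Rebound u = e ρ_c/ρ_m = 2310 m × 2898/3264 = 2051 m.
Net surface drop = e − u = 2310 m − 2051 m = e (ρ_m − ρ_c)/ρ_m = 259 m.

259 m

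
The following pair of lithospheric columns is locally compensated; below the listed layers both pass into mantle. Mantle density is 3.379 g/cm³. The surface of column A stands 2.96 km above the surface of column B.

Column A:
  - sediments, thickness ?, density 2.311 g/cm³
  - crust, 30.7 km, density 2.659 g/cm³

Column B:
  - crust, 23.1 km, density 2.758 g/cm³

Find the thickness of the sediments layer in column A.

Take the compensation level at the base of the deeper column (depth z_c below the surface of column A) and equate Σ ρ_i t_i down to z_c; mantle fills any gap and the z_c terms cancel.
Column A: x×2.311 + 30.7×2.659 + (z_c − 30.7 − x)×3.379
Column B: 2.96×0 + 23.1×2.758 + (z_c − 2.96 − 23.1)×3.379
The z_c×3.379 term appears on both sides and cancels. Collect the known terms of each column as K = Σ(ρt)_known − 3.379 × (depth of known layers): K_A = 81.6313 − 3.379×30.7 = −22.104; K_B = 63.7098 − 3.379×(2.96 + 23.1) = −24.34694.
Balance: K_A − x×(3.379 − 2.311) = K_B, so x = (K_A − K_B)/(3.379 − 2.311) = 2.24294/1.068 = 2.1 km.

2.1 km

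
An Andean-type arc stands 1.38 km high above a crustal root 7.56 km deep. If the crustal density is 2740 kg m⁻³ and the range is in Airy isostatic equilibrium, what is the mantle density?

Airy balance: ρ_c h = (ρ_m − ρ_c) r → ρ_m = ρ_c (1 + h/r).
ρ_m = 2740 × (1 + 1.38 km/7.56 km) = 3240 kg m⁻³.

3240 kg m⁻³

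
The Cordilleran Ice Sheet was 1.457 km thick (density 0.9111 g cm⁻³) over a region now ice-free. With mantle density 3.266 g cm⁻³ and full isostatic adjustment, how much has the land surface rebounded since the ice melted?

Removing the load lets mantle flow back in; uplift u satisfies ρ_ice t = ρ_m u.
u = t ρ_ice/ρ_m = 1.457 km × 0.9111/3.266 = 0.406 km.

0.406 km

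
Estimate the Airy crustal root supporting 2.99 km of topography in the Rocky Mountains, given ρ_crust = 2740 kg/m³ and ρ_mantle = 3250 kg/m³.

By Archimedes' principle applied to the lithosphere: the weight of the topography is balanced by the buoyancy of the root, ρ_c h = (ρ_m − ρ_c) r.
r = h · ρ_c / (ρ_m − ρ_c) = 2.99 km × 2740 / (3250 − 2740) = 16.1 km.

16.1 km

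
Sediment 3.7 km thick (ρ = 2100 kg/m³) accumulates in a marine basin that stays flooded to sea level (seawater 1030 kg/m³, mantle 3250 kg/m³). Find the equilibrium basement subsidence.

Submarine loading: the sediment displaces seawater, and the subsidence is in turn flooded, so s (ρ_m − ρ_w) = t (ρ_sed − ρ_w).
s = 3.7 km × (2100 − 1030) / (3250 − 1030) = 1.78 km.

1.78 km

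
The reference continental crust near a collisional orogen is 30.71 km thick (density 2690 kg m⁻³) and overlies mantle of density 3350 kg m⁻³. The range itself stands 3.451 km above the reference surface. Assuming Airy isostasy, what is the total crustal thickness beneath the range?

Root depth r = h ρ_c / (ρ_m − ρ_c) = 3.451 km × 2690 / 660 = 14.07 km.
Total thickness = T + h + r = 30.71 km + 3.451 km + 14.07 km = 48.2 km.

48.2 km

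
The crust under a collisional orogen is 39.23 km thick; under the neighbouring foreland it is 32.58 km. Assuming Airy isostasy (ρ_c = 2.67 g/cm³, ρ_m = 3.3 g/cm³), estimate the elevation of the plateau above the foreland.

Excess crust Δ = 39.23 km − 32.58 km = 6.65 km, split between elevation h and root r with h + r = Δ.
Airy balance ρ_c h = (ρ_m − ρ_c) r gives r = h ρ_c/(ρ_m − ρ_c), so h (1 + ρ_c/(ρ_m − ρ_c)) = Δ, i.e. h = Δ (ρ_m − ρ_c)/ρ_m.
h = 6.65 km × 0.63/3.3 = 1.27 km.

1.27 km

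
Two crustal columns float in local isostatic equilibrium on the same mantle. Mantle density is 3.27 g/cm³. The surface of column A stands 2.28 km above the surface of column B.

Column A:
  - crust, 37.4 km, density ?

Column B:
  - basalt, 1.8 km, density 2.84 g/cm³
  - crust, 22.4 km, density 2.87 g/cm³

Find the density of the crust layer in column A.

2.81 g/cm³

Take the compensation level at the base of the deeper column (depth z_c below the surface of column A) and equate Σ ρ_i t_i down to z_c; mantle fills any gap and the z_c terms cancel.
Column A: 37.4×ρ + (z_c − 37.4)×3.27
Column B: 2.28×0 + 1.8×2.84 + 22.4×2.87 + (z_c − 2.28 − 24.2)×3.27
The z_c×3.27 term appears on both sides and cancels. Collect the known terms of each column as K = Σ(ρt)_known − 3.27 × (depth of known layers): K_A = 0 − 3.27×37.4 = −122.298; K_B = 69.4 − 3.27×(2.28 + 24.2) = −17.1896.
Balance: K_A + 37.4×ρ = K_B, so ρ = (K_B − K_A)/37.4 = 105.108/37.4 = 2.81 g/cm³.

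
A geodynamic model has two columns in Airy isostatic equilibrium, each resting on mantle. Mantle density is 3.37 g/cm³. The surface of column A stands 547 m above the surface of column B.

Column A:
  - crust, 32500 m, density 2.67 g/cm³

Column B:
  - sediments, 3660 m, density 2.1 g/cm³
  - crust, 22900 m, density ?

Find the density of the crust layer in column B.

Take the compensation level at the base of the deeper column (depth z_c below the surface of column A) and equate Σ ρ_i t_i down to z_c; mantle fills any gap and the z_c terms cancel.
Column A: 32500×2.67 + (z_c − 32500)×3.37
Column B: 547×0 + 3660×2.1 + 22900×ρ + (z_c − 547 − 26560)×3.37
The z_c×3.37 term appears on both sides and cancels. Collect the known terms of each column as K = Σ(ρt)_known − 3.37 × (depth of known layers): K_A = 86775 − 3.37×32500 = −22750; K_B = 7686 − 3.37×(547 + 26560) = −83664.59.
Balance: K_A = K_B + 22900×ρ, so ρ = (K_A − K_B)/22900 = 60914.6/22900 = 2.66 g/cm³.

2.66 g/cm³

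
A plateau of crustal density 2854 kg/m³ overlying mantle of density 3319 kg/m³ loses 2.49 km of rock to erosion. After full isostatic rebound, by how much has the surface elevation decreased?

Rebound u = e ρ_c/ρ_m = 2.49 km × 2854/3319 = 2.141 km.
Net surface drop = e − u = 2.49 km − 2.141 km = e (ρ_m − ρ_c)/ρ_m = 0.349 km.

0.349 km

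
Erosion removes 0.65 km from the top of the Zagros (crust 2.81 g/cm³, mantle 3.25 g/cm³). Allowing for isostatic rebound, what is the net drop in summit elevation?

0.088 km

Rebound u = e ρ_c/ρ_m = 0.65 km × 2.81/3.25 = 0.562 km.
Net surface drop = e − u = 0.65 km − 0.562 km = e (ρ_m − ρ_c)/ρ_m = 0.088 km.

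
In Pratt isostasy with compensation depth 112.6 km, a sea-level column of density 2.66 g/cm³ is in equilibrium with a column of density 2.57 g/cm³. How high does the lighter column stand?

3.94 km

ρ_ref D = ρ (D + h) → h = D (ρ_ref − ρ)/ρ.
h = 112.6 km × (2.66 − 2.57)/2.57 = 3.94 km.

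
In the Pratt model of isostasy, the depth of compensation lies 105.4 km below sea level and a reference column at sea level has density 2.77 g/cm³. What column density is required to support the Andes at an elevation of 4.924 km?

Pratt balance: ρ_ref D = ρ (D + h).
ρ = ρ_ref D/(D + h) = 2.77 × 105.4 km/(105.4 km + 4.924 km) = 2.65 g/cm³.

2.65 g/cm³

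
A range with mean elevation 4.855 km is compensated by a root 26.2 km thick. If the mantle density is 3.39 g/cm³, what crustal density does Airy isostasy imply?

ρ_c h = (ρ_m − ρ_c) r → ρ_c (h + r) = ρ_m r → ρ_c = ρ_m r / (h + r).
ρ_c = 3.39 × 26.2 km / (4.855 km + 26.2 km) = 2.86 g/cm³.

2.86 g/cm³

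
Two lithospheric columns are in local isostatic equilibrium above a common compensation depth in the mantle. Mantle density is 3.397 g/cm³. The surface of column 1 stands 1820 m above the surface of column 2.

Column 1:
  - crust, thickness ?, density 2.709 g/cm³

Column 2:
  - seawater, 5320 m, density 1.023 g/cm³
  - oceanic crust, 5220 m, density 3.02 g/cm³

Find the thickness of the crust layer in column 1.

30200 m

Take the compensation level at the base of the deeper column (depth z_c below the surface of column 1) and equate Σ ρ_i t_i down to z_c; mantle fills any gap and the z_c terms cancel.
Column 1: x×2.709 + (z_c − 0 − x)×3.397
Column 2: 1820×0 + 5320×1.023 + 5220×3.02 + (z_c − 1820 − 10540)×3.397
The z_c×3.397 term appears on both sides and cancels. Collect the known terms of each column as K = Σ(ρt)_known − 3.397 × (depth of known layers): K_1 = 0 − 3.397×0 = 0; K_2 = 21206.76 − 3.397×(1820 + 10540) = −20780.16.
Balance: K_1 − x×(3.397 − 2.709) = K_2, so x = (K_1 − K_2)/(3.397 − 2.709) = 20780.2/0.688 = 30200 m.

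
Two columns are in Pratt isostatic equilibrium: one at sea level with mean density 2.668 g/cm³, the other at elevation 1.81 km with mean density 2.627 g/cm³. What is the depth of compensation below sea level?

ρ_ref D = ρ (D + h) → D (ρ_ref − ρ) = ρ h.
D = ρ h/(ρ_ref − ρ) = 2.627 × 1.81 km/(2.668 − 2.627) = 116 km.

116 km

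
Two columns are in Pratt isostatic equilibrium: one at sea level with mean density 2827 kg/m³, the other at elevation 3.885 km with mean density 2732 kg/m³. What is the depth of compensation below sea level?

112 km

ρ_ref D = ρ (D + h) → D (ρ_ref − ρ) = ρ h.
D = ρ h/(ρ_ref − ρ) = 2732 × 3.885 km/(2827 − 2732) = 112 km.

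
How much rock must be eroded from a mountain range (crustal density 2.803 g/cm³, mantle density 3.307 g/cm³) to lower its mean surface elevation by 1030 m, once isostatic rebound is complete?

6760 m

Net drop Δ = e − u = e − e ρ_c/ρ_m = e (ρ_m − ρ_c)/ρ_m.
e = Δ ρ_m/(ρ_m − ρ_c) = 1030 m × 3.307/0.504 = 6760 m.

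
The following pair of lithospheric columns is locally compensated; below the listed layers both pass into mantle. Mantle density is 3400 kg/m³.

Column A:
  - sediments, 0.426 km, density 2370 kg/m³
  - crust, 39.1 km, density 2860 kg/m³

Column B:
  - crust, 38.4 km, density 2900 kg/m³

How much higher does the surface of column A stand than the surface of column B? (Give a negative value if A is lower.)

For any compensation level in the mantle, the mantle terms cancel and isostasy reduces to e = (Σt_A − Σt_B) − (Σ(ρt)_A − Σ(ρt)_B) / ρ_m.
Σt_A = 39.526 km; Σt_B = 38.4 km; Σ(ρt)_A = 112835.62; Σ(ρt)_B = 111360 (in km·kg/m³).
e = (39.526 − 38.4) − (112835.62 − 111360) / 3400 = 0.692 km.

0.692 km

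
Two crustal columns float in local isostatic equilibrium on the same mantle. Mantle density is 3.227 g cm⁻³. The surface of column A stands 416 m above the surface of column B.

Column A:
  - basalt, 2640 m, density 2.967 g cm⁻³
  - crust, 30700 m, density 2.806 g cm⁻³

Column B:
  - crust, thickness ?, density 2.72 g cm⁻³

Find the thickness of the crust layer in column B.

Take the compensation level at the base of the deeper column (depth z_c below the surface of column A) and equate Σ ρ_i t_i down to z_c; mantle fills any gap and the z_c terms cancel.
Column A: 2640×2.967 + 30700×2.806 + (z_c − 33340)×3.227
Column B: 416×0 + x×2.72 + (z_c − 416 − 0 − x)×3.227
The z_c×3.227 term appears on both sides and cancels. Collect the known terms of each column as K = Σ(ρt)_known − 3.227 × (depth of known layers): K_A = 93977.08 − 3.227×33340 = −13611.1; K_B = 0 − 3.227×(416 + 0) = −1342.432.
Balance: K_A = K_B − x×(3.227 − 2.72), so x = (K_B − K_A)/(3.227 − 2.72) = 12268.7/0.507 = 24200 m.

24200 m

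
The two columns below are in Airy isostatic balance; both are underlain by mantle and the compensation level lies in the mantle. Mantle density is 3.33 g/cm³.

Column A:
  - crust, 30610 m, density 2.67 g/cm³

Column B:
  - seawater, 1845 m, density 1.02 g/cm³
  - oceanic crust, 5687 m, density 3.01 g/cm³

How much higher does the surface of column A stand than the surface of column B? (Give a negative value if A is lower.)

4240 m

For any compensation level in the mantle, the mantle terms cancel and isostasy reduces to e = (Σt_A − Σt_B) − (Σ(ρt)_A − Σ(ρt)_B) / ρ_m.
Σt_A = 30610 m; Σt_B = 7532 m; Σ(ρt)_A = 81728.7; Σ(ρt)_B = 18999.77 (in m·g/cm³).
e = (30610 − 7532) − (81728.7 − 18999.77) / 3.33 = 4240 m.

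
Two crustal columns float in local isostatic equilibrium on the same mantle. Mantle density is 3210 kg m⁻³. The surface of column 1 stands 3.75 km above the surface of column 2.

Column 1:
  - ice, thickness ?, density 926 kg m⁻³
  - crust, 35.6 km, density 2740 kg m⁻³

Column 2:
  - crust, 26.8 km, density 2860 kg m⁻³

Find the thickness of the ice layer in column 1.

2.05 km

Take the compensation level at the base of the deeper column (depth z_c below the surface of column 1) and equate Σ ρ_i t_i down to z_c; mantle fills any gap and the z_c terms cancel.
Column 1: x×926 + 35.6×2740 + (z_c − 35.6 − x)×3210
Column 2: 3.75×0 + 26.8×2860 + (z_c − 3.75 − 26.8)×3210
The z_c×3210 term appears on both sides and cancels. Collect the known terms of each column as K = Σ(ρt)_known − 3210 × (depth of known layers): K_1 = 97544 − 3210×35.6 = −16732; K_2 = 76648 − 3210×(3.75 + 26.8) = −21417.5.
Balance: K_1 − x×(3210 − 926) = K_2, so x = (K_1 − K_2)/(3210 − 926) = 4685.5/2284 = 2.05 km.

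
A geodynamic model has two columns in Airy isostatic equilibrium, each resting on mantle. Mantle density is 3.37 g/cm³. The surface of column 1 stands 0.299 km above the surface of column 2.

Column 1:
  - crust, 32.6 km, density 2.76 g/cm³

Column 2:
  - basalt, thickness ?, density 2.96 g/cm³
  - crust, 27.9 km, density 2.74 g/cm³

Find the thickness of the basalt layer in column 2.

Take the compensation level at the base of the deeper column (depth z_c below the surface of column 1) and equate Σ ρ_i t_i down to z_c; mantle fills any gap and the z_c terms cancel.
Column 1: 32.6×2.76 + (z_c − 32.6)×3.37
Column 2: 0.299×0 + x×2.96 + 27.9×2.74 + (z_c − 0.299 − 27.9 − x)×3.37
The z_c×3.37 term appears on both sides and cancels. Collect the known terms of each column as K = Σ(ρt)_known − 3.37 × (depth of known layers): K_1 = 89.976 − 3.37×32.6 = −19.886; K_2 = 76.446 − 3.37×(0.299 + 27.9) = −18.58463.
Balance: K_1 = K_2 − x×(3.37 − 2.96), so x = (K_2 − K_1)/(3.37 − 2.96) = 1.30137/0.41 = 3.17 km.

3.17 km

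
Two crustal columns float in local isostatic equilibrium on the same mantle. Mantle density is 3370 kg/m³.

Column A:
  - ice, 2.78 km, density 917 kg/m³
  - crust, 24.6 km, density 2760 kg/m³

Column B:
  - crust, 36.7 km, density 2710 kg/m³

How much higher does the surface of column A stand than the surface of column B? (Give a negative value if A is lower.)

−0.711 km

For any compensation level in the mantle, the mantle terms cancel and isostasy reduces to e = (Σt_A − Σt_B) − (Σ(ρt)_A − Σ(ρt)_B) / ρ_m.
Σt_A = 27.38 km; Σt_B = 36.7 km; Σ(ρt)_A = 70445.26; Σ(ρt)_B = 99457 (in km·kg/m³).
e = (27.38 − 36.7) − (70445.26 − 99457) / 3370 = −0.711 km.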